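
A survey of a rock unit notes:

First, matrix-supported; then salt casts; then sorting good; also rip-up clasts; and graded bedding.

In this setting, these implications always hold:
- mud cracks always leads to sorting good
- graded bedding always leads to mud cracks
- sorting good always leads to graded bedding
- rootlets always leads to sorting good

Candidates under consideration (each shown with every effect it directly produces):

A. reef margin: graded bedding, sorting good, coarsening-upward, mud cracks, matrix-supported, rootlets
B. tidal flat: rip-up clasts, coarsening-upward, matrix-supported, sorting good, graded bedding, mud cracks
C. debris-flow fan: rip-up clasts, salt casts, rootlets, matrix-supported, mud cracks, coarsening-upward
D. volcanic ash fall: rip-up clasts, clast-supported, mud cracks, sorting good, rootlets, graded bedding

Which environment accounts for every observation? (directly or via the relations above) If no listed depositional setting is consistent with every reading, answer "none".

C

Per-candidate check:
(A) reef margin — does not account for salt casts, rip-up clasts
(B) tidal flat — matrix-supported +; salt casts -; sorting good +; rip-up clasts +; graded bedding +
(C) debris-flow fan — matrix-supported +; salt casts +; sorting good + (by rootlets → sorting good); rip-up clasts +; graded bedding + (by rootlets → sorting good → graded bedding)
(D) volcanic ash fall — matrix-supported -; salt casts -; sorting good +; rip-up clasts +; graded bedding +
Only (C) is consistent with every observation.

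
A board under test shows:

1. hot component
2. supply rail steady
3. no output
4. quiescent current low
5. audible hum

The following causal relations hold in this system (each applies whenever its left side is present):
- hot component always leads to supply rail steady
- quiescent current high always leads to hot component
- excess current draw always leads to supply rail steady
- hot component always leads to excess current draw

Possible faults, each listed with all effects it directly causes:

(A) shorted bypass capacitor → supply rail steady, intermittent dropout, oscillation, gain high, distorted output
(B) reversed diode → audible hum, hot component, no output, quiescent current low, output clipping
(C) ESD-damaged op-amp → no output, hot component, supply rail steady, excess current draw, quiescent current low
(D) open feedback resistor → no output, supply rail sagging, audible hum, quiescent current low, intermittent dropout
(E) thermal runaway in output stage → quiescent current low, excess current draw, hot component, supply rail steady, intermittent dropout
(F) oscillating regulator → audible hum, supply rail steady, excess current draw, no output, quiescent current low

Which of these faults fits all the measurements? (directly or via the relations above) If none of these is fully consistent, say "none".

B

For each candidate, compare predicted effects to what was observed:
(A) shorted bypass capacitor — hot component miss; supply rail steady match; no output miss; quiescent current low miss; audible hum miss
(B) reversed diode — hot component match; supply rail steady match (by hot component → supply rail steady); no output match; quiescent current low match; audible hum match
(C) ESD-damaged op-amp — hot component match; supply rail steady match; no output match; quiescent current low match; audible hum miss
(D) open feedback resistor — hot component miss; supply rail steady miss; no output match; quiescent current low match; audible hum match
(E) thermal runaway in output stage — hot component match; supply rail steady match; no output miss; quiescent current low match; audible hum miss
(F) oscillating regulator — hot component miss; supply rail steady match; no output match; quiescent current low match; audible hum match
(B) alone accounts for all the evidence.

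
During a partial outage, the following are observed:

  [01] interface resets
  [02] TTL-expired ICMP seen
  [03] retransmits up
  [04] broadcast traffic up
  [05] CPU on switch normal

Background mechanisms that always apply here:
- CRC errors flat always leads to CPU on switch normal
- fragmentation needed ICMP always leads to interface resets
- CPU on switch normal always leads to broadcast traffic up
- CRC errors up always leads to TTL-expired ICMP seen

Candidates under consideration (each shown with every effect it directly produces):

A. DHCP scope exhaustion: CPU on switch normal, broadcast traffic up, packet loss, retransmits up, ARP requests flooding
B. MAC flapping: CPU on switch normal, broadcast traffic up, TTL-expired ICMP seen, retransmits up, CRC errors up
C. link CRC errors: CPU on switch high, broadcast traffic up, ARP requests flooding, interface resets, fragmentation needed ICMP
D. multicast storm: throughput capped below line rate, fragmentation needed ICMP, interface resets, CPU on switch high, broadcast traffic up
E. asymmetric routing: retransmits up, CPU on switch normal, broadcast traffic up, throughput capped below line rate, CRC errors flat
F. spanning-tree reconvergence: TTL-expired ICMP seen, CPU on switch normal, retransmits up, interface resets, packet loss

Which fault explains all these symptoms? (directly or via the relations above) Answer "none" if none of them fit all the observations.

Per-candidate check:
(A) DHCP scope exhaustion — interface resets miss; TTL-expired ICMP seen miss; retransmits up match; broadcast traffic up match; CPU on switch normal match
(B) MAC flapping — interface resets miss; TTL-expired ICMP seen match; retransmits up match; broadcast traffic up match; CPU on switch normal match
(C) link CRC errors — interface resets match; TTL-expired ICMP seen miss; retransmits up miss; broadcast traffic up match; CPU on switch normal miss
(D) multicast storm — fails on TTL-expired ICMP seen, retransmits up, CPU on switch normal (predicts CPU on switch high, not CPU on switch normal)
(E) asymmetric routing — interface resets miss; TTL-expired ICMP seen miss; retransmits up match; broadcast traffic up match; CPU on switch normal match
(F) spanning-tree reconvergence — accounts for every observation (broadcast traffic up through CPU on switch normal → broadcast traffic up)
(F) is the only candidate with no mismatches.

F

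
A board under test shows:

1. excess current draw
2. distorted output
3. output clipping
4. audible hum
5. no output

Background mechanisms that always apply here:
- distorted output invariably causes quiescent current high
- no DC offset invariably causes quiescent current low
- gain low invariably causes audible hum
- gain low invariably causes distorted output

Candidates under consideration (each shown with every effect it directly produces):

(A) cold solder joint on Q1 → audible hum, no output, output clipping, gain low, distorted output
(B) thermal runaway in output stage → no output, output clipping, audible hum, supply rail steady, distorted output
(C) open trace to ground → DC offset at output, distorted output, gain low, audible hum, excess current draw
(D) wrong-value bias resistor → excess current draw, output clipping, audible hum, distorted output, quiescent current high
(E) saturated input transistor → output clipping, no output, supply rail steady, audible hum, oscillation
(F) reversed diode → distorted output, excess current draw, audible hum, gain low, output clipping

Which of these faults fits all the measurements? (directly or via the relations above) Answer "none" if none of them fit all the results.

For each candidate, compare predicted effects to what was observed:
(A) cold solder joint on Q1 — excess current draw NO; distorted output yes; output clipping yes; audible hum yes; no output yes
(B) thermal runaway in output stage — does not account for excess current draw
(C) open trace to ground — does not account for output clipping, no output
(D) wrong-value bias resistor — excess current draw yes; distorted output yes; output clipping yes; audible hum yes; no output NO
(E) saturated input transistor — excess current draw NO; distorted output NO; output clipping yes; audible hum yes; no output yes
(F) reversed diode — excess current draw yes; distorted output yes; output clipping yes; audible hum yes; no output NO
None of the listed candidates fits everything.

none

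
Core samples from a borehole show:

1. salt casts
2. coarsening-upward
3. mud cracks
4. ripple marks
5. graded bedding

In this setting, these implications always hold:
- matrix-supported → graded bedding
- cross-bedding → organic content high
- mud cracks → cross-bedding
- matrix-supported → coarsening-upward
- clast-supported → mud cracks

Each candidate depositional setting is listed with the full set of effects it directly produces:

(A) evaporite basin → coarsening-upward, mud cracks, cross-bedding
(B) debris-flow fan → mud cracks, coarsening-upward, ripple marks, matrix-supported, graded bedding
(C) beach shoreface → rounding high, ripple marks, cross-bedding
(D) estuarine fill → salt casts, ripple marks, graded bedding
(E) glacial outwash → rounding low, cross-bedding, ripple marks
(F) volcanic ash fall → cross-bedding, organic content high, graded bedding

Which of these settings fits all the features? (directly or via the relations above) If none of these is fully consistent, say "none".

Per-candidate check:
(A) evaporite basin — salt casts NO; coarsening-upward yes; mud cracks yes; ripple marks NO; graded bedding NO
(B) debris-flow fan — salt casts NO; coarsening-upward yes; mud cracks yes; ripple marks yes; graded bedding yes
(C) beach shoreface — does not account for salt casts, coarsening-upward, mud cracks, graded bedding
(D) estuarine fill — does not account for coarsening-upward, mud cracks
(E) glacial outwash — does not account for salt casts, coarsening-upward, mud cracks, graded bedding
(F) volcanic ash fall — salt casts NO; coarsening-upward NO; mud cracks NO; ripple marks NO; graded bedding yes
Every candidate fails on at least one observation.

none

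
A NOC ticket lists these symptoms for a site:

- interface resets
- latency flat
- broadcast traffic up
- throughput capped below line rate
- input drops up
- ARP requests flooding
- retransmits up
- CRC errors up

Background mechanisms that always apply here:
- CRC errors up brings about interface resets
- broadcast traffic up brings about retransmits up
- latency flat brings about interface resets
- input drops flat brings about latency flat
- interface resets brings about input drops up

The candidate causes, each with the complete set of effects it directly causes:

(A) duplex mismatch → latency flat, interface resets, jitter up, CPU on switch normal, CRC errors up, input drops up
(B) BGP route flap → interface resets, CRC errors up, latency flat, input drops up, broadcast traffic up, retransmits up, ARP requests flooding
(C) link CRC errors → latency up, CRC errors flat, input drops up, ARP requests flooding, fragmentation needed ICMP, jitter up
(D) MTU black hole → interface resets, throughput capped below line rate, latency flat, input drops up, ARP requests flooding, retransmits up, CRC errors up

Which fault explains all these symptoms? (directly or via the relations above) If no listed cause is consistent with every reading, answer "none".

none

For each candidate, compare predicted effects to what was observed:
(A) duplex mismatch — does not account for broadcast traffic up, throughput capped below line rate, ARP requests flooding, retransmits up
(B) BGP route flap — does not account for throughput capped below line rate
(C) link CRC errors — interface resets ✗; latency flat ✗; broadcast traffic up ✗; throughput capped below line rate ✗; input drops up ✓; ARP requests flooding ✓; retransmits up ✗; CRC errors up ✗
(D) MTU black hole — does not account for broadcast traffic up
Every candidate fails on at least one observation.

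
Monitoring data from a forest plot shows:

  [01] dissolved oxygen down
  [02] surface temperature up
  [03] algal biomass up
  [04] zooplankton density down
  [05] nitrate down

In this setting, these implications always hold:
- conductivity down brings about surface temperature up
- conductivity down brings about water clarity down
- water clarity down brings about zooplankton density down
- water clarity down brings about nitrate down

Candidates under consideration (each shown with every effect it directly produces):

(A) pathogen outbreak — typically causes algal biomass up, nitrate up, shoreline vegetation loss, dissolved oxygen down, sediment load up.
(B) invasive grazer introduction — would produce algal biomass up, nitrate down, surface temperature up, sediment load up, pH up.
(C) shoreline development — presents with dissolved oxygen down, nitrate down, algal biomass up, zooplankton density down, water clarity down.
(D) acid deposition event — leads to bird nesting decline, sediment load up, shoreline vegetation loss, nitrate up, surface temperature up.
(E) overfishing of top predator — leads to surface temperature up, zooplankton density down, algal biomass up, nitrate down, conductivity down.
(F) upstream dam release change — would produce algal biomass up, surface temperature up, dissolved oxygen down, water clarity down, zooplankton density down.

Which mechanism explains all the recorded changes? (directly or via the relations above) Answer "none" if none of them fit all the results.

F

For each candidate, compare predicted effects to what was observed:
(A) pathogen outbreak — dissolved oxygen down yes; surface temperature up NO; algal biomass up yes; zooplankton density down NO; nitrate down NO
(B) invasive grazer introduction — does not account for dissolved oxygen down, zooplankton density down
(C) shoreline development — does not account for surface temperature up
(D) acid deposition event — dissolved oxygen down NO; surface temperature up yes; algal biomass up NO; zooplankton density down NO; nitrate down NO
(E) overfishing of top predator — dissolved oxygen down NO; surface temperature up yes; algal biomass up yes; zooplankton density down yes; nitrate down yes
(F) upstream dam release change — accounts for every observation (nitrate down via water clarity down → nitrate down)
Only (F) is consistent with every observation.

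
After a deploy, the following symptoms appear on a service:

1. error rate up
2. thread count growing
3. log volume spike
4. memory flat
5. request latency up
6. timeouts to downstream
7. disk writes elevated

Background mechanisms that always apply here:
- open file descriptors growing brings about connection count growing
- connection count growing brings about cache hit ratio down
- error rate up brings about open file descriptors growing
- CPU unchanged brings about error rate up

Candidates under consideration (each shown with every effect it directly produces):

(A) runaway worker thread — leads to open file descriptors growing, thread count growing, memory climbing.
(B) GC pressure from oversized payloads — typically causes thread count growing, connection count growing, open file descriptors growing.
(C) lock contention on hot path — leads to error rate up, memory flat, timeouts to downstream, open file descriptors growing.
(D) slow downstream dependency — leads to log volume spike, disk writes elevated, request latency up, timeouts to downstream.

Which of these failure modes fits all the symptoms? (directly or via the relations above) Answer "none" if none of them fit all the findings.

none

Checking each candidate against the observations:
(A) runaway worker thread — error rate up -; thread count growing +; log volume spike -; memory flat -; request latency up -; timeouts to downstream -; disk writes elevated -
(B) GC pressure from oversized payloads — error rate up -; thread count growing +; log volume spike -; memory flat -; request latency up -; timeouts to downstream -; disk writes elevated -
(C) lock contention on hot path — error rate up +; thread count growing -; log volume spike -; memory flat +; request latency up -; timeouts to downstream +; disk writes elevated -
(D) slow downstream dependency — does not account for error rate up, thread count growing, memory flat
None of the listed candidates fits everything.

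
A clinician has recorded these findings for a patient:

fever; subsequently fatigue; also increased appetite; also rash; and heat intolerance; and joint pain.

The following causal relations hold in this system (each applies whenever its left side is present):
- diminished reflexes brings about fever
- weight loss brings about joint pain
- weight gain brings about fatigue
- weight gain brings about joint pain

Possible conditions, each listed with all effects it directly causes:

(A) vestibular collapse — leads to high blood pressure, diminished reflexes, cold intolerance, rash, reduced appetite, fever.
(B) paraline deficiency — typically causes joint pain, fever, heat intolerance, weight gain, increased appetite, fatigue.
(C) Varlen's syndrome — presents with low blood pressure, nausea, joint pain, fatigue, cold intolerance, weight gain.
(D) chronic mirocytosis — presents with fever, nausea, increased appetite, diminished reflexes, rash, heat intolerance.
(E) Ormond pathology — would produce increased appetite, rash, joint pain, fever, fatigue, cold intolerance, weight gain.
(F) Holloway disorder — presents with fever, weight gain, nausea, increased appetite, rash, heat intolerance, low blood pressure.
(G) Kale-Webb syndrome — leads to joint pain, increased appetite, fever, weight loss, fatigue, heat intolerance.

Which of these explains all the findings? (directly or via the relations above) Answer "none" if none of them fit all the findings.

F

Checking each candidate against the observations:
(A) vestibular collapse — fails on fatigue, increased appetite, heat intolerance, joint pain (predicts reduced appetite, not increased appetite; predicts cold intolerance, not heat intolerance)
(B) paraline deficiency — fever ✓; fatigue ✓; increased appetite ✓; rash ✗; heat intolerance ✓; joint pain ✓
(C) Varlen's syndrome — fever ✗; fatigue ✓; increased appetite ✗; rash ✗; heat intolerance ✗; joint pain ✓
(D) chronic mirocytosis — fever ✓; fatigue ✗; increased appetite ✓; rash ✓; heat intolerance ✓; joint pain ✗
(E) Ormond pathology — fever ✓; fatigue ✓; increased appetite ✓; rash ✓; heat intolerance ✗; joint pain ✓
(F) Holloway disorder — fever ✓; fatigue ✓ (via weight gain → fatigue); increased appetite ✓; rash ✓; heat intolerance ✓; joint pain ✓ (via weight gain → joint pain)
(G) Kale-Webb syndrome — does not account for rash
(F) is the only candidate with no mismatches.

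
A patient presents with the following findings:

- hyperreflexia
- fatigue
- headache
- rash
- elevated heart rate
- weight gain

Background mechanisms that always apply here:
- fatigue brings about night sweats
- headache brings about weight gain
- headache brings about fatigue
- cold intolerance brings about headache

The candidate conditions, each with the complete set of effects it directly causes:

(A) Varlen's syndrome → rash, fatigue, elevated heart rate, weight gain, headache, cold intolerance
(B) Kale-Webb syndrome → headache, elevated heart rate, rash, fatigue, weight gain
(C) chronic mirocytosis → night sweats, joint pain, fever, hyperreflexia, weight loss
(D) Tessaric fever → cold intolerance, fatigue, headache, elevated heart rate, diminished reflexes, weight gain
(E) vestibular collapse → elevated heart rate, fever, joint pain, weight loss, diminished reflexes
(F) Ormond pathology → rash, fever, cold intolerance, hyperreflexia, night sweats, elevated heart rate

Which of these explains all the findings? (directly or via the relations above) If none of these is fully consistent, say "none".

Testing each hypothesis:
(A) Varlen's syndrome — does not account for hyperreflexia
(B) Kale-Webb syndrome — does not account for hyperreflexia
(C) chronic mirocytosis — hyperreflexia yes; fatigue NO; headache NO; rash NO; elevated heart rate NO; weight gain NO
(D) Tessaric fever — hyperreflexia NO; fatigue yes; headache yes; rash NO; elevated heart rate yes; weight gain yes
(E) vestibular collapse — hyperreflexia NO; fatigue NO; headache NO; rash NO; elevated heart rate yes; weight gain NO
(F) Ormond pathology — hyperreflexia yes; fatigue yes (through cold intolerance → headache → fatigue); headache yes (through cold intolerance → headache); rash yes; elevated heart rate yes; weight gain yes (through cold intolerance → headache → weight gain)
(F) alone accounts for all the evidence.

F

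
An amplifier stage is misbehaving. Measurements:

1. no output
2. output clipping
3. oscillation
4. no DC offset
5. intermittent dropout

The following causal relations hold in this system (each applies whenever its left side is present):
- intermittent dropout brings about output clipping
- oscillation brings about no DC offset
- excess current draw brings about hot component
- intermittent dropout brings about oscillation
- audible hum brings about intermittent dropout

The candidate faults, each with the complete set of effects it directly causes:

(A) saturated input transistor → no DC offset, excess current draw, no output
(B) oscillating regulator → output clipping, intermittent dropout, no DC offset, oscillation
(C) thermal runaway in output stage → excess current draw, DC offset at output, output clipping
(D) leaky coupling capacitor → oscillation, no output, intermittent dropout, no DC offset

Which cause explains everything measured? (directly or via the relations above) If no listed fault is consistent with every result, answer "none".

D

For each candidate, compare predicted effects to what was observed:
(A) saturated input transistor — no output match; output clipping miss; oscillation miss; no DC offset match; intermittent dropout miss
(B) oscillating regulator — does not account for no output
(C) thermal runaway in output stage — fails on no output, oscillation, no DC offset, intermittent dropout (predicts DC offset at output, not no DC offset)
(D) leaky coupling capacitor — accounts for every observation (output clipping via intermittent dropout → output clipping)
Only (D) is consistent with every observation.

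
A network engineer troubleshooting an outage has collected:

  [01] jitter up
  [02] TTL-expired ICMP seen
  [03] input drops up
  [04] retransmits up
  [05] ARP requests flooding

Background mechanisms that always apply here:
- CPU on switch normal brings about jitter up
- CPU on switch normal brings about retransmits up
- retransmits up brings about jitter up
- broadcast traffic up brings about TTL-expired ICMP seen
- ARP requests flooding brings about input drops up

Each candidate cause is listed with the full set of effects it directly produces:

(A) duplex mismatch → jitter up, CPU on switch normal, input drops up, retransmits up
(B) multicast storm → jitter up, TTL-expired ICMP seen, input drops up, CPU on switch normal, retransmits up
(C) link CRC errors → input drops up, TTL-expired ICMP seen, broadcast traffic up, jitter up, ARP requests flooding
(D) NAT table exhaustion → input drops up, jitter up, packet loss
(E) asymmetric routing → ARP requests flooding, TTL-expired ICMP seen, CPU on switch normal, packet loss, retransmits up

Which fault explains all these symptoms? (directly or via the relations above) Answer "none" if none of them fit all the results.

E

Per-candidate check:
(A) duplex mismatch — does not account for TTL-expired ICMP seen, ARP requests flooding
(B) multicast storm — does not account for ARP requests flooding
(C) link CRC errors — does not account for retransmits up
(D) NAT table exhaustion — jitter up ✓; TTL-expired ICMP seen ✗; input drops up ✓; retransmits up ✗; ARP requests flooding ✗
(E) asymmetric routing — jitter up ✓ (via retransmits up → jitter up); TTL-expired ICMP seen ✓; input drops up ✓ (via ARP requests flooding → input drops up); retransmits up ✓; ARP requests flooding ✓
(E) is the only candidate with no mismatches.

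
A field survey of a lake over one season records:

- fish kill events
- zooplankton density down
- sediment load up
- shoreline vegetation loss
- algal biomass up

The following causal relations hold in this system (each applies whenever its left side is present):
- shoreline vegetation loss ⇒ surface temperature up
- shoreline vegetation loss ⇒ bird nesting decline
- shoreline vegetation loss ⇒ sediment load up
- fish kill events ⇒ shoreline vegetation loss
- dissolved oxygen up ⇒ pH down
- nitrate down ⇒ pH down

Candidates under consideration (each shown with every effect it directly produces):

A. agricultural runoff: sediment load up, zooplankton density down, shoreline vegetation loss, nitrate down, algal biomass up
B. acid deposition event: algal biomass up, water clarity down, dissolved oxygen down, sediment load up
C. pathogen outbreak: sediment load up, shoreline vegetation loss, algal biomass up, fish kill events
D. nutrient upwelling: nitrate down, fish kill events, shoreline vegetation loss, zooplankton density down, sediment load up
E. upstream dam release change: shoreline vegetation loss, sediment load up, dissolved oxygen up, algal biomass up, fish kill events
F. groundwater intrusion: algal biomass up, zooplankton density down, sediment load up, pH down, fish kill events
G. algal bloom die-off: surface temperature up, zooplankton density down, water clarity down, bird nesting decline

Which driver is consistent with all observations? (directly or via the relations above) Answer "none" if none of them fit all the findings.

For each candidate, compare predicted effects to what was observed:
(A) agricultural runoff — does not account for fish kill events
(B) acid deposition event — does not account for fish kill events, zooplankton density down, shoreline vegetation loss
(C) pathogen outbreak — does not account for zooplankton density down
(D) nutrient upwelling — fish kill events ✓; zooplankton density down ✓; sediment load up ✓; shoreline vegetation loss ✓; algal biomass up ✗
(E) upstream dam release change — does not account for zooplankton density down
(F) groundwater intrusion — accounts for every observation (shoreline vegetation loss by fish kill events → shoreline vegetation loss)
(G) algal bloom die-off — does not account for fish kill events, sediment load up, shoreline vegetation loss, algal biomass up
(F) alone accounts for all the evidence.

F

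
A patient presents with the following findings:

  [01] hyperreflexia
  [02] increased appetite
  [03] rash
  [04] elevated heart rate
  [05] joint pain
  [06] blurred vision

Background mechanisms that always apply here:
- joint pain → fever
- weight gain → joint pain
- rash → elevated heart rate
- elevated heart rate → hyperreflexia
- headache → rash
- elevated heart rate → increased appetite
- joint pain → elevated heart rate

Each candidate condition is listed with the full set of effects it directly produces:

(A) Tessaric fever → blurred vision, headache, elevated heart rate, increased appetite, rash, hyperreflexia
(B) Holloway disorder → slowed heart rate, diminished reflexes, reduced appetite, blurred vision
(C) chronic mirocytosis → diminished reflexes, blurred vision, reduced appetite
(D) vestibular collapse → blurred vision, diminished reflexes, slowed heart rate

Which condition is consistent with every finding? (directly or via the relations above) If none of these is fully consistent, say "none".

none

Checking each candidate against the observations:
(A) Tessaric fever — does not account for joint pain
(B) Holloway disorder — fails on hyperreflexia, increased appetite, rash, elevated heart rate, joint pain (predicts diminished reflexes, not hyperreflexia; predicts reduced appetite, not increased appetite; predicts slowed heart rate, not elevated heart rate)
(C) chronic mirocytosis — fails on hyperreflexia, increased appetite, rash, elevated heart rate, joint pain (predicts diminished reflexes, not hyperreflexia; predicts reduced appetite, not increased appetite)
(D) vestibular collapse — fails on hyperreflexia, increased appetite, rash, elevated heart rate, joint pain (predicts diminished reflexes, not hyperreflexia; predicts slowed heart rate, not elevated heart rate)
No candidate is consistent with all observations.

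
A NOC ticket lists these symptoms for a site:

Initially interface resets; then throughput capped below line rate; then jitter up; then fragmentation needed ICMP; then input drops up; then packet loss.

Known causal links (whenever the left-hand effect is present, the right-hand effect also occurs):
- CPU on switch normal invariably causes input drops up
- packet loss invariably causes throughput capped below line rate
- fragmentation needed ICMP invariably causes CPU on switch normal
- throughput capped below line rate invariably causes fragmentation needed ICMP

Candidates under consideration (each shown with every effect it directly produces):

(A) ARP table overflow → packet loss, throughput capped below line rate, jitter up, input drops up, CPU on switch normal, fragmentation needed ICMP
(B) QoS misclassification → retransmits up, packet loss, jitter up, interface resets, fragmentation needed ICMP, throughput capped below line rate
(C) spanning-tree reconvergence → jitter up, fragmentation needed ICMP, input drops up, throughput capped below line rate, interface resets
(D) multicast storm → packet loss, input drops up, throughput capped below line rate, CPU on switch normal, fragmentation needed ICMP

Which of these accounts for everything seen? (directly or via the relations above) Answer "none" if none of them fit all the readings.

For each candidate, compare predicted effects to what was observed:
(A) ARP table overflow — does not account for interface resets
(B) QoS misclassification — accounts for every observation (input drops up by fragmentation needed ICMP → CPU on switch normal → input drops up)
(C) spanning-tree reconvergence — does not account for packet loss
(D) multicast storm — interface resets miss; throughput capped below line rate match; jitter up miss; fragmentation needed ICMP match; input drops up match; packet loss match
Only (B) is consistent with every observation.

B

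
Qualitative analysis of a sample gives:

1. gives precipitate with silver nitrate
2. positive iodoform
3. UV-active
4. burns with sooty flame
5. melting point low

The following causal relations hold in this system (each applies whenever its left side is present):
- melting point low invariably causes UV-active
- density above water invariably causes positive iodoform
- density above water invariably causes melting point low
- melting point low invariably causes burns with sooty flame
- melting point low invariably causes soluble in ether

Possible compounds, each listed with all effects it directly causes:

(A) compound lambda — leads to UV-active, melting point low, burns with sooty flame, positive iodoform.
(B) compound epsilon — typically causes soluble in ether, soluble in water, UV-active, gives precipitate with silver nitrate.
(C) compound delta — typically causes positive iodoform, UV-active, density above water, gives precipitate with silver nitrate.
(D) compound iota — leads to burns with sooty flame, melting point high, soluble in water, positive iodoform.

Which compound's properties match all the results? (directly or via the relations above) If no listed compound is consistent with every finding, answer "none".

For each candidate, compare predicted effects to what was observed:
(A) compound lambda — gives precipitate with silver nitrate NO; positive iodoform yes; UV-active yes; burns with sooty flame yes; melting point low yes
(B) compound epsilon — gives precipitate with silver nitrate yes; positive iodoform NO; UV-active yes; burns with sooty flame NO; melting point low NO
(C) compound delta — gives precipitate with silver nitrate yes; positive iodoform yes; UV-active yes; burns with sooty flame yes (via density above water → melting point low → burns with sooty flame); melting point low yes (via density above water → melting point low)
(D) compound iota — gives precipitate with silver nitrate NO; positive iodoform yes; UV-active NO; burns with sooty flame yes; melting point low NO
(C) is the only candidate with no mismatches.

C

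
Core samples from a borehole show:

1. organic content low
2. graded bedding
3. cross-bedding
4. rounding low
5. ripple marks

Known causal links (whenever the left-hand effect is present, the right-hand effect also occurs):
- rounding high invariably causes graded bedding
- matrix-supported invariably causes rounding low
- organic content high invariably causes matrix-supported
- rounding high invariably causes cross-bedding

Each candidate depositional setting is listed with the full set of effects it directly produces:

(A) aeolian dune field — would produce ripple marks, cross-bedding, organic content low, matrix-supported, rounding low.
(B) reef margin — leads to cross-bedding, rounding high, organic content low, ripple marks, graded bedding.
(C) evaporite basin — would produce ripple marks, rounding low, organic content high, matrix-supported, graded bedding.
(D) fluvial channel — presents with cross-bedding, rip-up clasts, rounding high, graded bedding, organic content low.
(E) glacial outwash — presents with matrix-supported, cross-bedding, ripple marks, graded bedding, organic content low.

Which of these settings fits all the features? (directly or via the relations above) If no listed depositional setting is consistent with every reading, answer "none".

Per-candidate check:
(A) aeolian dune field — organic content low ✓; graded bedding ✗; cross-bedding ✓; rounding low ✓; ripple marks ✓
(B) reef margin — fails on rounding low (predicts rounding high, not rounding low)
(C) evaporite basin — organic content low ✗; graded bedding ✓; cross-bedding ✗; rounding low ✓; ripple marks ✓
(D) fluvial channel — organic content low ✓; graded bedding ✓; cross-bedding ✓; rounding low ✗; ripple marks ✗
(E) glacial outwash — accounts for every observation (rounding low by matrix-supported → rounding low)
(E) is the only candidate with no mismatches.

E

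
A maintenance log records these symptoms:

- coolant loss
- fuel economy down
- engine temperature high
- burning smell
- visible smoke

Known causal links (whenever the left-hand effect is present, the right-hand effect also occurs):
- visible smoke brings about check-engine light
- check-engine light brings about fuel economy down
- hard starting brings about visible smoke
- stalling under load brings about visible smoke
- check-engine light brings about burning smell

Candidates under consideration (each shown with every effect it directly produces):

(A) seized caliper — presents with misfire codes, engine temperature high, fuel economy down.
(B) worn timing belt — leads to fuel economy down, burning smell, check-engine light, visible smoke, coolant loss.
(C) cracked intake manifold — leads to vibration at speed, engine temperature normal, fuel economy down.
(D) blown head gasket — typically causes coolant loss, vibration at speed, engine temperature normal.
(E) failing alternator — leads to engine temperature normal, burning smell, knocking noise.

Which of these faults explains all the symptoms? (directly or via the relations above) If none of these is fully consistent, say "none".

Per-candidate check:
(A) seized caliper — coolant loss miss; fuel economy down match; engine temperature high match; burning smell miss; visible smoke miss
(B) worn timing belt — does not account for engine temperature high
(C) cracked intake manifold — fails on coolant loss, engine temperature high, burning smell, visible smoke (predicts engine temperature normal, not engine temperature high)
(D) blown head gasket — fails on fuel economy down, engine temperature high, burning smell, visible smoke (predicts engine temperature normal, not engine temperature high)
(E) failing alternator — coolant loss miss; fuel economy down miss; engine temperature high miss; burning smell match; visible smoke miss
Every candidate fails on at least one observation.

none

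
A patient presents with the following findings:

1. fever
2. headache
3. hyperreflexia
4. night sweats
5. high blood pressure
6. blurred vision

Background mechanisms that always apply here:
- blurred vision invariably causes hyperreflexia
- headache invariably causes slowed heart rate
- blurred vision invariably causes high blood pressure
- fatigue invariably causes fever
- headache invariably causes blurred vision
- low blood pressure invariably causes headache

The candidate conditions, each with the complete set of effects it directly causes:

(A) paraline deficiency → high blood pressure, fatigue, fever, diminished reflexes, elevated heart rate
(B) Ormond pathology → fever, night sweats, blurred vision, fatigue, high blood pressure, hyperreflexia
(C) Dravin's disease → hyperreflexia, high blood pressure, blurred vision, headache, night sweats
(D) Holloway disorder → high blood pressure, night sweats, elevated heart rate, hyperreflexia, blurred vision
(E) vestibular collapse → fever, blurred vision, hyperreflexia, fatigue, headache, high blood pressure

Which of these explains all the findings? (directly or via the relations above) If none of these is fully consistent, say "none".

none

Per-candidate check:
(A) paraline deficiency — fever +; headache -; hyperreflexia -; night sweats -; high blood pressure +; blurred vision -
(B) Ormond pathology — does not account for headache
(C) Dravin's disease — does not account for fever
(D) Holloway disorder — does not account for fever, headache
(E) vestibular collapse — fever +; headache +; hyperreflexia +; night sweats -; high blood pressure +; blurred vision +
Every candidate fails on at least one observation.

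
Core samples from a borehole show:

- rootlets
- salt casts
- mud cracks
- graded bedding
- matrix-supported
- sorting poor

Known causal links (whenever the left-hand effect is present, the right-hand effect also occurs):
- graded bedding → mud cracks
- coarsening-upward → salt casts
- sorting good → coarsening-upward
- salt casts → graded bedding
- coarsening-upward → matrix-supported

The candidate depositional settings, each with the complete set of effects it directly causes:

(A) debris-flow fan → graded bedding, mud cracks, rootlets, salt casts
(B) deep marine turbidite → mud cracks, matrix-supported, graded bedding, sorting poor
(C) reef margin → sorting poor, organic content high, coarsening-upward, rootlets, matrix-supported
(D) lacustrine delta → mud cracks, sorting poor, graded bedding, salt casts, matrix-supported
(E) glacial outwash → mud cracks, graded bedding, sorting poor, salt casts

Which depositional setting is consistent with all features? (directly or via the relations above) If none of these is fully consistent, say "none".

C

Testing each hypothesis:
(A) debris-flow fan — rootlets ✓; salt casts ✓; mud cracks ✓; graded bedding ✓; matrix-supported ✗; sorting poor ✗
(B) deep marine turbidite — does not account for rootlets, salt casts
(C) reef margin — accounts for every observation (salt casts by coarsening-upward → salt casts)
(D) lacustrine delta — rootlets ✗; salt casts ✓; mud cracks ✓; graded bedding ✓; matrix-supported ✓; sorting poor ✓
(E) glacial outwash — rootlets ✗; salt casts ✓; mud cracks ✓; graded bedding ✓; matrix-supported ✗; sorting poor ✓
(C) is the only candidate with no mismatches.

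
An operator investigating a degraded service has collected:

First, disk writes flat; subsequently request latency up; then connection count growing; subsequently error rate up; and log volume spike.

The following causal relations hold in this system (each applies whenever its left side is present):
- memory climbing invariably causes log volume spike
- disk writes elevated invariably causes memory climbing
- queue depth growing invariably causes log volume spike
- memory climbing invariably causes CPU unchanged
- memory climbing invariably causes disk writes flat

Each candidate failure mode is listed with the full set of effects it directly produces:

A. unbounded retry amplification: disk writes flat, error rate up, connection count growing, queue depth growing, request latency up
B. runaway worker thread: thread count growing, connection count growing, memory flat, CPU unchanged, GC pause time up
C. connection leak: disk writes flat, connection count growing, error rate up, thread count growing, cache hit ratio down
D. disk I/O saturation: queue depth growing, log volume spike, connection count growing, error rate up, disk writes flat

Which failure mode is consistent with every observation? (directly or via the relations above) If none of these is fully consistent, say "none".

A

Testing each hypothesis:
(A) unbounded retry amplification — disk writes flat match; request latency up match; connection count growing match; error rate up match; log volume spike match (through queue depth growing → log volume spike)
(B) runaway worker thread — disk writes flat miss; request latency up miss; connection count growing match; error rate up miss; log volume spike miss
(C) connection leak — disk writes flat match; request latency up miss; connection count growing match; error rate up match; log volume spike miss
(D) disk I/O saturation — does not account for request latency up
Only (A) is consistent with every observation.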